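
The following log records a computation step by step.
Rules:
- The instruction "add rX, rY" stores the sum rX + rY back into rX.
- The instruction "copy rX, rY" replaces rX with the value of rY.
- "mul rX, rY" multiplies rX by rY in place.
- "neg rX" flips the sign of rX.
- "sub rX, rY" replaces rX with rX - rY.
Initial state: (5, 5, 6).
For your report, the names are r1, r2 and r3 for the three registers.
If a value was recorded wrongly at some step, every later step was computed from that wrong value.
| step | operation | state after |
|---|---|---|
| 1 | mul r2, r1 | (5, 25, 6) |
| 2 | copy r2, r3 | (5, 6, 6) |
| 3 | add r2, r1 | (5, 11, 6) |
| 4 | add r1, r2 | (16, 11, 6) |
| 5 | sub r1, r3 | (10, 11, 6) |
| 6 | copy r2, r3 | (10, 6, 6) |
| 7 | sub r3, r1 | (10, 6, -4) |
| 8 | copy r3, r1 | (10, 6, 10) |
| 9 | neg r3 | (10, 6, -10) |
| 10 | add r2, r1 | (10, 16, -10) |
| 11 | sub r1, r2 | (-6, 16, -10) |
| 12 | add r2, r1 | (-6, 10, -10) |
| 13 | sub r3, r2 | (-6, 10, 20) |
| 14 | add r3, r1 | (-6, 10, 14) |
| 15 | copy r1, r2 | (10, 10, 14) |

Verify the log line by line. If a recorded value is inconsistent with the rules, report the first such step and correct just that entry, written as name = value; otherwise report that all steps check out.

step 13, r3 = -20

Recomputing the run from the initial state:
step 1: r1 = 5, r2 = 25, r3 = 6
step 2: r1 = 5, r2 = 6, r3 = 6
step 3: r1 = 5, r2 = 11, r3 = 6
step 4: r1 = 16, r2 = 11, r3 = 6
step 5: r1 = 10, r2 = 11, r3 = 6
step 6: r1 = 10, r2 = 6, r3 = 6
step 7: r1 = 10, r2 = 6, r3 = -4
step 8: r1 = 10, r2 = 6, r3 = 10
step 9: r1 = 10, r2 = 6, r3 = -10
step 10: r1 = 10, r2 = 16, r3 = -10
step 11: r1 = -6, r2 = 16, r3 = -10
step 12: r1 = -6, r2 = 10, r3 = -10
step 13: r1 = -6, r2 = 10, r3 = -20
step 14: r1 = -6, r2 = 10, r3 = -26
step 15: r1 = 10, r2 = 10, r3 = -26
The first disagreement with the log is at step 13, where the value should be r3 = -20.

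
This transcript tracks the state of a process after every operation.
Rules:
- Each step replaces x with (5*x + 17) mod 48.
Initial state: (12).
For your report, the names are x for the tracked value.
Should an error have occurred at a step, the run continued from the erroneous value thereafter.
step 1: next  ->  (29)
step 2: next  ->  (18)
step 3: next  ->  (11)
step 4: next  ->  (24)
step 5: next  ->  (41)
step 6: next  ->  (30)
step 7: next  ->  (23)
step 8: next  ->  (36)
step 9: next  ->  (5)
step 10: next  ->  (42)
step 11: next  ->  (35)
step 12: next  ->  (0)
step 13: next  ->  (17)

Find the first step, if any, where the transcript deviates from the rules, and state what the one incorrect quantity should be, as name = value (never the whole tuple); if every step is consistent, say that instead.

Recomputing the run from the initial state:
step 1: x = 29
step 2: x = 18
step 3: x = 11
step 4: x = 24
step 5: x = 41
step 6: x = 30
step 7: x = 23
step 8: x = 36
step 9: x = 5
step 10: x = 42
step 11: x = 35
step 12: x = 0
step 13: x = 17
This matches the transcript at every step.

no error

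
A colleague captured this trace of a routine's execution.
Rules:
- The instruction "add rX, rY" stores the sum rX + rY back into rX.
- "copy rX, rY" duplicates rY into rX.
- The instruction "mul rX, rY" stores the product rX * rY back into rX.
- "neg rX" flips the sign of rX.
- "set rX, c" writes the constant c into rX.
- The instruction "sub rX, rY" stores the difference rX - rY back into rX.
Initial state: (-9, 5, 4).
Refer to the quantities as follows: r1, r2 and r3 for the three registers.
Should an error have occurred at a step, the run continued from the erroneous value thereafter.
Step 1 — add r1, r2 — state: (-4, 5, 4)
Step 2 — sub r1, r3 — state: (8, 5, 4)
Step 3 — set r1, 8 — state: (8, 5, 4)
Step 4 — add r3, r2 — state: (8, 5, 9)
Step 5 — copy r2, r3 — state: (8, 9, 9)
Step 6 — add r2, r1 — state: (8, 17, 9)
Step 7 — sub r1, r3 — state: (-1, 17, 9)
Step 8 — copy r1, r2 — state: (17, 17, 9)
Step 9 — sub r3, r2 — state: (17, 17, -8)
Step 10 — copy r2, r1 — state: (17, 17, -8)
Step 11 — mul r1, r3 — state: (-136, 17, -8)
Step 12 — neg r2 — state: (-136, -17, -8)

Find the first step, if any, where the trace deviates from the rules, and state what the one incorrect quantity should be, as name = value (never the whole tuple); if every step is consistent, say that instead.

1. r1 = -9 + 5 = -4 (matches)
2. r1 = -4 - 4 = -8 (the entry is off here)
The audit stops at step 2: the recorded entry is wrong and should be r1 = -8.

step 2, r1 = -8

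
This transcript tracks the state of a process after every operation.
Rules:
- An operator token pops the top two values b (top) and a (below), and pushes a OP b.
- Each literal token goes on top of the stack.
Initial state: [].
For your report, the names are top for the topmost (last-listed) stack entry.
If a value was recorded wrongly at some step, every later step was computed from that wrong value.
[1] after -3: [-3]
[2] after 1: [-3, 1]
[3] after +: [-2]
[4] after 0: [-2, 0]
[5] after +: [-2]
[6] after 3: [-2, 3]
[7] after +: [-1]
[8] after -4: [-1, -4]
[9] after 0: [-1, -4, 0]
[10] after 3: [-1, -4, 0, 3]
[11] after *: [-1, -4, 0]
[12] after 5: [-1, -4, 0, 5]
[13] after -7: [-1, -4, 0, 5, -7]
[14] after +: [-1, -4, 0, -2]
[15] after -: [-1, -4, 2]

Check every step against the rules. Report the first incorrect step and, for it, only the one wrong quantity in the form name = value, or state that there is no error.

step 7, top = 1

step 1: push -3: top = -3 -> checks out
step 2: push 1: top = 1 -> confirmed correct
step 3: -3 + 1 = -2 -> exactly as logged
step 4: push 0: top = 0 -> exactly as logged
step 5: -2 + 0 = -2 -> exactly as logged
step 6: push 3: top = 3 -> confirmed correct
step 7: -2 + 3 = 1 -> the transcript has a different value
So the first discrepancy is step 7, where the right value is top = 1.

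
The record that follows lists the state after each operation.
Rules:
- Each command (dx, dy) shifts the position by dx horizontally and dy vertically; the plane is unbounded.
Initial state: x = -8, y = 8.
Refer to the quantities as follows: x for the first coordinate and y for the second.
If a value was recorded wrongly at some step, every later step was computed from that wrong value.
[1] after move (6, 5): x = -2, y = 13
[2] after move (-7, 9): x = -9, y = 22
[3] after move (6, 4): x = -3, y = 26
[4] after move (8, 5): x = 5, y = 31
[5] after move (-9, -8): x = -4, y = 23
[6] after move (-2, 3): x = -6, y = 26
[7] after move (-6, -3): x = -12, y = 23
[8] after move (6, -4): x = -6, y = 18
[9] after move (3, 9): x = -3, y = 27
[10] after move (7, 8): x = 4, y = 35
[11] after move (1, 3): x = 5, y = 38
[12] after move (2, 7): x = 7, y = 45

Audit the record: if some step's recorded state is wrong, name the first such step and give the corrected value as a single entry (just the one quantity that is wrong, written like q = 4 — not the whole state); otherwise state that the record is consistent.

step 8, y = 19

step 1: x = -8 + (6) = -2, y = 8 + (5) = 13 -> in agreement
step 2: x = -2 + (-7) = -9, y = 13 + (9) = 22 -> no discrepancy
step 3: x = -9 + (6) = -3, y = 22 + (4) = 26 -> agrees with the record
step 4: x = -3 + (8) = 5, y = 26 + (5) = 31 -> verified
step 5: x = 5 + (-9) = -4, y = 31 + (-8) = 23 -> verified
step 6: x = -4 + (-2) = -6, y = 23 + (3) = 26 -> in agreement
step 7: x = -6 + (-6) = -12, y = 26 + (-3) = 23 -> checks out
step 8: x = -12 + (6) = -6, y = 23 + (-4) = 19 -> first mismatch against the record
First incorrect step: 8; the correct value is y = 19.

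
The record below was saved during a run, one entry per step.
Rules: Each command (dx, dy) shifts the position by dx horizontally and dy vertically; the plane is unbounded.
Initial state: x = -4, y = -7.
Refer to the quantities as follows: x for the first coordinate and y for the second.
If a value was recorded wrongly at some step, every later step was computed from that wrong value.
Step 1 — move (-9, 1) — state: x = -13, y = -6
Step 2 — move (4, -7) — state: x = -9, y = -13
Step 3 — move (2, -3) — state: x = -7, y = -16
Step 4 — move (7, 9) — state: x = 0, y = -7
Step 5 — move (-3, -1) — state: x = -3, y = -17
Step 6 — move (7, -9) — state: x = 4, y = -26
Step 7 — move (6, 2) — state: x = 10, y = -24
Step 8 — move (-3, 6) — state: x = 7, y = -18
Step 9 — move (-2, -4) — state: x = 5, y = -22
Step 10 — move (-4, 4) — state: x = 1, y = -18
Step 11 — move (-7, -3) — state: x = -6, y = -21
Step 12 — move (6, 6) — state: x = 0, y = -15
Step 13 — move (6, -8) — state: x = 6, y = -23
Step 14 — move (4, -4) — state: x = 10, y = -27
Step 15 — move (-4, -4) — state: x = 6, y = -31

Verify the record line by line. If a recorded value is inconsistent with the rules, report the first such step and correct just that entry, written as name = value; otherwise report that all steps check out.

Recomputing the run from the initial state:
step 1: x = -13, y = -6
step 2: x = -9, y = -13
step 3: x = -7, y = -16
step 4: x = 0, y = -7
step 5: x = -3, y = -8
step 6: x = 4, y = -17
step 7: x = 10, y = -15
step 8: x = 7, y = -9
step 9: x = 5, y = -13
step 10: x = 1, y = -9
step 11: x = -6, y = -12
step 12: x = 0, y = -6
step 13: x = 6, y = -14
step 14: x = 10, y = -18
step 15: x = 6, y = -22
The first disagreement with the record is at step 5, where the value should be y = -8.

step 5, y = -8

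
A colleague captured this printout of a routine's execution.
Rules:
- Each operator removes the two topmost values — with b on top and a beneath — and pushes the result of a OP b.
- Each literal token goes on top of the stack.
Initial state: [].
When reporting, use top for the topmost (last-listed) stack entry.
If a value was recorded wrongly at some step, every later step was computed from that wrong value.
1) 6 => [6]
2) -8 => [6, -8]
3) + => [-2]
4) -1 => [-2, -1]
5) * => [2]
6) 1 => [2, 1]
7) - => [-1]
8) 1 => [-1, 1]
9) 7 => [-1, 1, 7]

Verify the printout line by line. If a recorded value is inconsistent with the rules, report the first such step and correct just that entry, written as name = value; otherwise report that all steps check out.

Step 1: push 6: top = 6 — no discrepancy.
Step 2: push -8: top = -8 — consistent with the printout.
Step 3: 6 + -8 = -2 — confirmed correct.
Step 4: push -1: top = -1 — verified.
Step 5: -2 * -1 = 2 — no discrepancy.
Step 6: push 1: top = 1 — agrees with the printout.
Step 7: 2 - 1 = 1 — the printout has a different value.
First incorrect step: 7; the correct value is top = 1.

step 7, top = 1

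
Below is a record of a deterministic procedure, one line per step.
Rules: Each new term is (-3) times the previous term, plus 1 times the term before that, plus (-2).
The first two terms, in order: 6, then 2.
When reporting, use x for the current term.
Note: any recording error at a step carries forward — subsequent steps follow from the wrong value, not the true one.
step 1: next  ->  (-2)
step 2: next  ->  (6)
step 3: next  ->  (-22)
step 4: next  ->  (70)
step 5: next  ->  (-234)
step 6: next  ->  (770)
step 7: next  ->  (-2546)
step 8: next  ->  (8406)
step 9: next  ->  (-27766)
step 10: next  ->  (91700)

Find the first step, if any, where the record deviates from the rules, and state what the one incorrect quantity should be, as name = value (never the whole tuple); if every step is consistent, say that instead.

Recomputing the run from the initial state:
step 1: x = -2
step 2: x = 6
step 3: x = -22
step 4: x = 70
step 5: x = -234
step 6: x = 770
step 7: x = -2546
step 8: x = 8406
step 9: x = -27766
step 10: x = 91702
The first disagreement with the record is at step 10, where the value should be x = 91702.

step 10, x = 91702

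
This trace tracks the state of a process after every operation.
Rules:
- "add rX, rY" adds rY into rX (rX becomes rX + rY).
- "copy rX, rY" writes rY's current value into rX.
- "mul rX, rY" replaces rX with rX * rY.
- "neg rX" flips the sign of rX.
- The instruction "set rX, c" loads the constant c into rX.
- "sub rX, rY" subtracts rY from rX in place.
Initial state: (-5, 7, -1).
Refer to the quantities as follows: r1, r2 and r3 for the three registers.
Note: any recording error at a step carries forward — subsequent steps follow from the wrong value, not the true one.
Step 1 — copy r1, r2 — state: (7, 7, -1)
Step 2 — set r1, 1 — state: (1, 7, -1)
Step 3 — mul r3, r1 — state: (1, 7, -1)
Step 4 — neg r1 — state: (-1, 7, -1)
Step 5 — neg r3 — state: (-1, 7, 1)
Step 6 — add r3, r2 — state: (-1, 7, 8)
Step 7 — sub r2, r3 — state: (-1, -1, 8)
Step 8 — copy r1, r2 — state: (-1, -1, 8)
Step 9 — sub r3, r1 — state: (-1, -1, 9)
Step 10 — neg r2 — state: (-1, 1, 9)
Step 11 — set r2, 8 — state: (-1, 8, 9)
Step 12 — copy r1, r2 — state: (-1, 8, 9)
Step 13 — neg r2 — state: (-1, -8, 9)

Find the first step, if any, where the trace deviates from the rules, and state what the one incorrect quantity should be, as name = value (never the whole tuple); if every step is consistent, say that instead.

Step 1: r1 = 7 — in agreement.
Step 2: r1 = 1 — exactly as logged.
Step 3: r3 = -1 * 1 = -1 — same as recorded.
Step 4: r1 = -(1) = -1 — in agreement.
Step 5: r3 = -(-1) = 1 — no discrepancy.
Step 6: r3 = 1 + 7 = 8 — checks out.
Step 7: r2 = 7 - 8 = -1 — no discrepancy.
Step 8: r1 = -1 — agrees with the trace.
Step 9: r3 = 8 - -1 = 9 — exactly as logged.
Step 10: r2 = -(-1) = 1 — in agreement.
Step 11: r2 = 8 — matches.
Step 12: r1 = 8 — not what was recorded.
The earliest wrong entry is at step 12: it should read r1 = 8.

step 12, r1 = 8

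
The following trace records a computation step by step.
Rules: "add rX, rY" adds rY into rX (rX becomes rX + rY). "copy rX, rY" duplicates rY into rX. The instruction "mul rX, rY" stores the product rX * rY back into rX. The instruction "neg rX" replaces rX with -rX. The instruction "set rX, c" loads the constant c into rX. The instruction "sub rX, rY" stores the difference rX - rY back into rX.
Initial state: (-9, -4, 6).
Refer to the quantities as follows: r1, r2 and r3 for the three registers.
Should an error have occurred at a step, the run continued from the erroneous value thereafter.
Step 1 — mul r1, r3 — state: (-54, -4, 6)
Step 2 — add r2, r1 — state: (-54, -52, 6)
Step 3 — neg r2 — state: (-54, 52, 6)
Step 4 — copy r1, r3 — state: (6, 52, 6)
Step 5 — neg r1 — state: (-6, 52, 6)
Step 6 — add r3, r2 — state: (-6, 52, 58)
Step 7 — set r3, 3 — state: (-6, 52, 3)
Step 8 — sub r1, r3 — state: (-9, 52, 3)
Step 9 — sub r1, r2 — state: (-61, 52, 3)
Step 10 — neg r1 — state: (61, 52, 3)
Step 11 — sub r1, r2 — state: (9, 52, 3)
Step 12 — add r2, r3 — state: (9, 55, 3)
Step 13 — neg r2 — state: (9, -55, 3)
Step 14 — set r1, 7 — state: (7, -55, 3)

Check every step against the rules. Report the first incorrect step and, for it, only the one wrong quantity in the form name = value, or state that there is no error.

step 2, r2 = -58

Recomputing the run from the initial state:
step 1: r1 = -54, r2 = -4, r3 = 6
step 2: r1 = -54, r2 = -58, r3 = 6
step 3: r1 = -54, r2 = 58, r3 = 6
step 4: r1 = 6, r2 = 58, r3 = 6
step 5: r1 = -6, r2 = 58, r3 = 6
step 6: r1 = -6, r2 = 58, r3 = 64
step 7: r1 = -6, r2 = 58, r3 = 3
step 8: r1 = -9, r2 = 58, r3 = 3
step 9: r1 = -67, r2 = 58, r3 = 3
step 10: r1 = 67, r2 = 58, r3 = 3
step 11: r1 = 9, r2 = 58, r3 = 3
step 12: r1 = 9, r2 = 61, r3 = 3
step 13: r1 = 9, r2 = -61, r3 = 3
step 14: r1 = 7, r2 = -61, r3 = 3
The first disagreement with the trace is at step 2, where the value should be r2 = -58.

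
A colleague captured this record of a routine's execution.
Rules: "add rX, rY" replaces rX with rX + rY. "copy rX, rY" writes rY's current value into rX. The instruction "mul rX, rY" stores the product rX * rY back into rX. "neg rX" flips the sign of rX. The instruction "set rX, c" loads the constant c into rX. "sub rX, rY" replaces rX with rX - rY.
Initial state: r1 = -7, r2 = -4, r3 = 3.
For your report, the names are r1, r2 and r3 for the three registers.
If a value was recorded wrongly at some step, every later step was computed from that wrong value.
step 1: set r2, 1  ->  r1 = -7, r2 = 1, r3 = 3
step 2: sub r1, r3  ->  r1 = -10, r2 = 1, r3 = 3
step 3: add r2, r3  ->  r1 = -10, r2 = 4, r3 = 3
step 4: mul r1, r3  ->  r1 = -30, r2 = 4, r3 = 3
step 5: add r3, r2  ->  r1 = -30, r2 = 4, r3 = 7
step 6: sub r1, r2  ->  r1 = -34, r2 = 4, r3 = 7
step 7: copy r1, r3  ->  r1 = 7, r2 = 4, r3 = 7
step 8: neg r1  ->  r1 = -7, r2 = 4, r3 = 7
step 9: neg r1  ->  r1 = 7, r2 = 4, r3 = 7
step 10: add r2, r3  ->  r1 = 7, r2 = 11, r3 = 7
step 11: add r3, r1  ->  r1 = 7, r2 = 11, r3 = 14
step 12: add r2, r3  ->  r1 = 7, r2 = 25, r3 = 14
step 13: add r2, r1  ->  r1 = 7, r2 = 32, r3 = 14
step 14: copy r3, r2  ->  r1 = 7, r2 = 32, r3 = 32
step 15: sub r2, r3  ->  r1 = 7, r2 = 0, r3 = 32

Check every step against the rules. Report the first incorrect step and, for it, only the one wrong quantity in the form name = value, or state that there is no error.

no error

Recomputing the run from the initial state:
step 1: r1 = -7, r2 = 1, r3 = 3
step 2: r1 = -10, r2 = 1, r3 = 3
step 3: r1 = -10, r2 = 4, r3 = 3
step 4: r1 = -30, r2 = 4, r3 = 3
step 5: r1 = -30, r2 = 4, r3 = 7
step 6: r1 = -34, r2 = 4, r3 = 7
step 7: r1 = 7, r2 = 4, r3 = 7
step 8: r1 = -7, r2 = 4, r3 = 7
step 9: r1 = 7, r2 = 4, r3 = 7
step 10: r1 = 7, r2 = 11, r3 = 7
step 11: r1 = 7, r2 = 11, r3 = 14
step 12: r1 = 7, r2 = 25, r3 = 14
step 13: r1 = 7, r2 = 32, r3 = 14
step 14: r1 = 7, r2 = 32, r3 = 32
step 15: r1 = 7, r2 = 0, r3 = 32
This matches the record at every step.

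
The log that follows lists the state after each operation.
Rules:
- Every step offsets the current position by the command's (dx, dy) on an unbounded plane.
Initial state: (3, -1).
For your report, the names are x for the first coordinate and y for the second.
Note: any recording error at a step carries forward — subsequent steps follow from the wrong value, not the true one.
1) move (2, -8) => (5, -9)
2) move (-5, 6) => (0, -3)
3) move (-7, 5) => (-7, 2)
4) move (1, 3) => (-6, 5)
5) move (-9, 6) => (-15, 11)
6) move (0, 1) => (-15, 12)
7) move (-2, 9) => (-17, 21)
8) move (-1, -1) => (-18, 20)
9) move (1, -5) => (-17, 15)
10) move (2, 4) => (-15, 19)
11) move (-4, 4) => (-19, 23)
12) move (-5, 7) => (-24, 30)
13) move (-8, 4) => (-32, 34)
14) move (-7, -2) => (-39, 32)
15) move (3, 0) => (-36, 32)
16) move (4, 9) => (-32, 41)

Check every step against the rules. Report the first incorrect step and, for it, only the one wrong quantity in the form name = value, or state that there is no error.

1. x = 3 + (2) = 5, y = -1 + (-8) = -9 (verified)
2. x = 5 + (-5) = 0, y = -9 + (6) = -3 (same as recorded)
3. x = 0 + (-7) = -7, y = -3 + (5) = 2 (in agreement)
4. x = -7 + (1) = -6, y = 2 + (3) = 5 (matches)
5. x = -6 + (-9) = -15, y = 5 + (6) = 11 (agrees with the log)
6. x = -15 + (0) = -15, y = 11 + (1) = 12 (in agreement)
7. x = -15 + (-2) = -17, y = 12 + (9) = 21 (agrees with the log)
8. x = -17 + (-1) = -18, y = 21 + (-1) = 20 (checks out)
9. x = -18 + (1) = -17, y = 20 + (-5) = 15 (agrees with the log)
10. x = -17 + (2) = -15, y = 15 + (4) = 19 (in agreement)
11. x = -15 + (-4) = -19, y = 19 + (4) = 23 (consistent with the log)
12. x = -19 + (-5) = -24, y = 23 + (7) = 30 (same as recorded)
13. x = -24 + (-8) = -32, y = 30 + (4) = 34 (in agreement)
14. x = -32 + (-7) = -39, y = 34 + (-2) = 32 (checks out)
15. x = -39 + (3) = -36, y = 32 + (0) = 32 (confirmed correct)
16. x = -36 + (4) = -32, y = 32 + (9) = 41 (confirmed correct)
No step deviates from the rules.

no error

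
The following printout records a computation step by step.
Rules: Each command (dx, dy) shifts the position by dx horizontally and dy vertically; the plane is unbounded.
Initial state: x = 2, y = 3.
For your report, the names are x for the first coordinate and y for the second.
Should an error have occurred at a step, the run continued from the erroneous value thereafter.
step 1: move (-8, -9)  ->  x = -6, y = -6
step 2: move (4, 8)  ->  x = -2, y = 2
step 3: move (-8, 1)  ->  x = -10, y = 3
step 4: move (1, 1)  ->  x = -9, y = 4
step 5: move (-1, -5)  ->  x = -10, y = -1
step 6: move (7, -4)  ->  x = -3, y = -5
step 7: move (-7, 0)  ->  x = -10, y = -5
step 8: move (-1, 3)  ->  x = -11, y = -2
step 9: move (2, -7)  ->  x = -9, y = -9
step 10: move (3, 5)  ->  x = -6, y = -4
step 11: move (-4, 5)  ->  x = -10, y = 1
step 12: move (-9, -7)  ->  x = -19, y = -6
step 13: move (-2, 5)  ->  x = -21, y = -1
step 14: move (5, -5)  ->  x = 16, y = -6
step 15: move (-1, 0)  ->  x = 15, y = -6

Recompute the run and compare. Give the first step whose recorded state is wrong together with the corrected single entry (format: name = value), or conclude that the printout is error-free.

Recomputing the run from the initial state:
step 1: x = -6, y = -6
step 2: x = -2, y = 2
step 3: x = -10, y = 3
step 4: x = -9, y = 4
step 5: x = -10, y = -1
step 6: x = -3, y = -5
step 7: x = -10, y = -5
step 8: x = -11, y = -2
step 9: x = -9, y = -9
step 10: x = -6, y = -4
step 11: x = -10, y = 1
step 12: x = -19, y = -6
step 13: x = -21, y = -1
step 14: x = -16, y = -6
step 15: x = -17, y = -6
The first disagreement with the printout is at step 14, where the value should be x = -16.

step 14, x = -16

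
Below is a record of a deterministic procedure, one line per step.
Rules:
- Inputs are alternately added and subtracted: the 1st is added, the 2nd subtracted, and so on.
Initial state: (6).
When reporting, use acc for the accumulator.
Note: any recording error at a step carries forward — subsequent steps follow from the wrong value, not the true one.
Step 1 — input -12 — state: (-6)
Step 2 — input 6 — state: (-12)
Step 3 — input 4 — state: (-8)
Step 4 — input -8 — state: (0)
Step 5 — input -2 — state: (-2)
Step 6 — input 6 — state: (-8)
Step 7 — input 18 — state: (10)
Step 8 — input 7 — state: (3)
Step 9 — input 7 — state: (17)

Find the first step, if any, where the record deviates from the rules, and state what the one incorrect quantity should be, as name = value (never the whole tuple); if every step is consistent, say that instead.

Recomputing the run from the initial state:
step 1: acc = -6
step 2: acc = -12
step 3: acc = -8
step 4: acc = 0
step 5: acc = -2
step 6: acc = -8
step 7: acc = 10
step 8: acc = 3
step 9: acc = 10
The first disagreement with the record is at step 9, where the value should be acc = 10.

step 9, acc = 10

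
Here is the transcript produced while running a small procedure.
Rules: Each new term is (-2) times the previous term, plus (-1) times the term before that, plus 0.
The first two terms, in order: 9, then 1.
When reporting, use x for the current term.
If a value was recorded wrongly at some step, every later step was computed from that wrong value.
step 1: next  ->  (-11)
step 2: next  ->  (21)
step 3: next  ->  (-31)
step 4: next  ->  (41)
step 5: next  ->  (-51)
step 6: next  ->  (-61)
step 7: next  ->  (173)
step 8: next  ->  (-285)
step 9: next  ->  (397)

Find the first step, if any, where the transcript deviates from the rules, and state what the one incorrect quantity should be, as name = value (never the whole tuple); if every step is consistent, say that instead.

step 1: x = -2*(1) + (-1)*(9) + (0) = -11 -> consistent with the transcript
step 2: x = -2*(-11) + (-1)*(1) + (0) = 21 -> consistent with the transcript
step 3: x = -2*(21) + (-1)*(-11) + (0) = -31 -> confirmed correct
step 4: x = -2*(-31) + (-1)*(21) + (0) = 41 -> same as recorded
step 5: x = -2*(41) + (-1)*(-31) + (0) = -51 -> same as recorded
step 6: x = -2*(-51) + (-1)*(41) + (0) = 61 -> the recorded entry deviates here
Step 6 is the first one off; corrected, x = 61.

step 6, x = 61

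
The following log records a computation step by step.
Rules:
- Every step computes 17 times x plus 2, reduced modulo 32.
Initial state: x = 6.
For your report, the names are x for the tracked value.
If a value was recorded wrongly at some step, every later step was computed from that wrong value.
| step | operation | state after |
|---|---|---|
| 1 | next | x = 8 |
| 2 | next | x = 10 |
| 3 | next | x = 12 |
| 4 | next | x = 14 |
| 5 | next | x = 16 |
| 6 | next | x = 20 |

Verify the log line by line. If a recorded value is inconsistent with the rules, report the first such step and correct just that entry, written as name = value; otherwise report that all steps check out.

Recomputing the run from the initial state:
step 1: x = 8
step 2: x = 10
step 3: x = 12
step 4: x = 14
step 5: x = 16
step 6: x = 18
The first disagreement with the log is at step 6, where the value should be x = 18.

step 6, x = 18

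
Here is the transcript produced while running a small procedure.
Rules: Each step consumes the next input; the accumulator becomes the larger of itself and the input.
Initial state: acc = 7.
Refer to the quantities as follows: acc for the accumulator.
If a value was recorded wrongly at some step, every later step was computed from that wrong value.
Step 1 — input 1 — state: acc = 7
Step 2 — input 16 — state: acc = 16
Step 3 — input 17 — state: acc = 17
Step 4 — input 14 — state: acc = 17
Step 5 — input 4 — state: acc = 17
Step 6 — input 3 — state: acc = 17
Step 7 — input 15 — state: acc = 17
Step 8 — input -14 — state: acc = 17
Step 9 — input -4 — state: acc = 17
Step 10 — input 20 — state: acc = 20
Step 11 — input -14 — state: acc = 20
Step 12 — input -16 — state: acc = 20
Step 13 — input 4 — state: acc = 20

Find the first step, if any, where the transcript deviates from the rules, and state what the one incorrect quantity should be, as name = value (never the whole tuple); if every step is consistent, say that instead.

Recomputing the run from the initial state:
step 1: acc = 7
step 2: acc = 16
step 3: acc = 17
step 4: acc = 17
step 5: acc = 17
step 6: acc = 17
step 7: acc = 17
step 8: acc = 17
step 9: acc = 17
step 10: acc = 20
step 11: acc = 20
step 12: acc = 20
step 13: acc = 20
This matches the transcript at every step.

no error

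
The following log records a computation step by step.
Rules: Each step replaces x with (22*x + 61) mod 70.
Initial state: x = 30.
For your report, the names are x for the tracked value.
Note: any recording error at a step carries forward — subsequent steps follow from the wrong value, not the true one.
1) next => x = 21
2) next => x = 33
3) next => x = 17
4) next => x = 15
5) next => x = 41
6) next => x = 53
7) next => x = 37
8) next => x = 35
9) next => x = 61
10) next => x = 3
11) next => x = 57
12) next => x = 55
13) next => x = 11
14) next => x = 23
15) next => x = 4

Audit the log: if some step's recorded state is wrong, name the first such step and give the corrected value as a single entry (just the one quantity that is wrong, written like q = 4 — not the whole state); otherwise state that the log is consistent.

step 15, x = 7

step 1: x = (22*30 + 61) mod 70 = 21 -> same as recorded
step 2: x = (22*21 + 61) mod 70 = 33 -> exactly as logged
step 3: x = (22*33 + 61) mod 70 = 17 -> matches
step 4: x = (22*17 + 61) mod 70 = 15 -> agrees with the log
step 5: x = (22*15 + 61) mod 70 = 41 -> agrees with the log
step 6: x = (22*41 + 61) mod 70 = 53 -> same as recorded
step 7: x = (22*53 + 61) mod 70 = 37 -> confirmed correct
step 8: x = (22*37 + 61) mod 70 = 35 -> checks out
step 9: x = (22*35 + 61) mod 70 = 61 -> agrees with the log
step 10: x = (22*61 + 61) mod 70 = 3 -> confirmed correct
step 11: x = (22*3 + 61) mod 70 = 57 -> no discrepancy
step 12: x = (22*57 + 61) mod 70 = 55 -> checks out
step 13: x = (22*55 + 61) mod 70 = 11 -> matches
step 14: x = (22*11 + 61) mod 70 = 23 -> confirmed correct
step 15: x = (22*23 + 61) mod 70 = 7 -> a discrepancy with the log
Conclusion: step 15 carries the first error; the entry should be x = 7.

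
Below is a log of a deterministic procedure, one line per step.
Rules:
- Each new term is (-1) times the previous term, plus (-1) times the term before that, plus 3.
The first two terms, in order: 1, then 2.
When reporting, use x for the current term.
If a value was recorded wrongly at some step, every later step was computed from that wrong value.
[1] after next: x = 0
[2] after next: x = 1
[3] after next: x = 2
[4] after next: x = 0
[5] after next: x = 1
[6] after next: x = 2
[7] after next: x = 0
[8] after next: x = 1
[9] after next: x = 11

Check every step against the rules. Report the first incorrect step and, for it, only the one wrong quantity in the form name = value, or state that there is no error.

step 1: x = -1*(2) + (-1)*(1) + (3) = 0 -> no discrepancy
step 2: x = -1*(0) + (-1)*(2) + (3) = 1 -> exactly as logged
step 3: x = -1*(1) + (-1)*(0) + (3) = 2 -> same as recorded
step 4: x = -1*(2) + (-1)*(1) + (3) = 0 -> consistent with the log
step 5: x = -1*(0) + (-1)*(2) + (3) = 1 -> confirmed correct
step 6: x = -1*(1) + (-1)*(0) + (3) = 2 -> exactly as logged
step 7: x = -1*(2) + (-1)*(1) + (3) = 0 -> verified
step 8: x = -1*(0) + (-1)*(2) + (3) = 1 -> confirmed correct
step 9: x = -1*(1) + (-1)*(0) + (3) = 2 -> the log disagrees here
First deviation found at step 9; the corrected entry is x = 2.

step 9, x = 2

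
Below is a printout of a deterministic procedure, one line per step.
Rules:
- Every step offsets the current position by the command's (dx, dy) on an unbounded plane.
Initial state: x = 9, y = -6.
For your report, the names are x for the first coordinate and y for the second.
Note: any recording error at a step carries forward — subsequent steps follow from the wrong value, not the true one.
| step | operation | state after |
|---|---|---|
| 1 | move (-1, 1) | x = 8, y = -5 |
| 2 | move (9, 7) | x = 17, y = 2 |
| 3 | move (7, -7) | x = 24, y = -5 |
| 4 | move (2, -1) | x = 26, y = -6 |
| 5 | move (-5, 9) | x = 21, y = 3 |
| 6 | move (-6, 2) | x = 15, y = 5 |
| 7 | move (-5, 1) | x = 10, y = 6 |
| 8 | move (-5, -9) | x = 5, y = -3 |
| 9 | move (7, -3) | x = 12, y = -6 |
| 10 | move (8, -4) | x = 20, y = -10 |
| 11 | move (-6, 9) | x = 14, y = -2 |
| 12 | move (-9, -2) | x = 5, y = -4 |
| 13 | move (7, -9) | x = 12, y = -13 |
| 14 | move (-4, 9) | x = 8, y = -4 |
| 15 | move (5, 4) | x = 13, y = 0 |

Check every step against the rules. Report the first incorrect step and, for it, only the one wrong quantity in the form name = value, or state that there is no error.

step 11, y = -1

Step 1: x = 9 + (-1) = 8, y = -6 + (1) = -5 — verified.
Step 2: x = 8 + (9) = 17, y = -5 + (7) = 2 — verified.
Step 3: x = 17 + (7) = 24, y = 2 + (-7) = -5 — no discrepancy.
Step 4: x = 24 + (2) = 26, y = -5 + (-1) = -6 — exactly as logged.
Step 5: x = 26 + (-5) = 21, y = -6 + (9) = 3 — checks out.
Step 6: x = 21 + (-6) = 15, y = 3 + (2) = 5 — same as recorded.
Step 7: x = 15 + (-5) = 10, y = 5 + (1) = 6 — verified.
Step 8: x = 10 + (-5) = 5, y = 6 + (-9) = -3 — confirmed correct.
Step 9: x = 5 + (7) = 12, y = -3 + (-3) = -6 — agrees with the printout.
Step 10: x = 12 + (8) = 20, y = -6 + (-4) = -10 — matches.
Step 11: x = 20 + (-6) = 14, y = -10 + (9) = -1 — this is not what the printout shows.
So the first discrepancy is step 11, where the right value is y = -1.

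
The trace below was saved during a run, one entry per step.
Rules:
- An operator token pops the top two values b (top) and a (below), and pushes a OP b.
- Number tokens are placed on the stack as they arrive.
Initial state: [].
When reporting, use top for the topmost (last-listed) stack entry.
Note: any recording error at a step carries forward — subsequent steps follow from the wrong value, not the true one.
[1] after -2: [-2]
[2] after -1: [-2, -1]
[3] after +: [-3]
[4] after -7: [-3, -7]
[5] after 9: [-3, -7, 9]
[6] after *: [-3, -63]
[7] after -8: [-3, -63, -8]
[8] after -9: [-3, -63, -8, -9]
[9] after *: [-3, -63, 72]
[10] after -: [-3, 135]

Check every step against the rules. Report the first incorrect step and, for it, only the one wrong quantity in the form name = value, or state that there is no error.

step 10, top = -135

Recomputing the run from the initial state:
step 1: [-2]
step 2: [-2, -1]
step 3: [-3]
step 4: [-3, -7]
step 5: [-3, -7, 9]
step 6: [-3, -63]
step 7: [-3, -63, -8]
step 8: [-3, -63, -8, -9]
step 9: [-3, -63, 72]
step 10: [-3, -135]
The first disagreement with the trace is at step 10, where the value should be top = -135.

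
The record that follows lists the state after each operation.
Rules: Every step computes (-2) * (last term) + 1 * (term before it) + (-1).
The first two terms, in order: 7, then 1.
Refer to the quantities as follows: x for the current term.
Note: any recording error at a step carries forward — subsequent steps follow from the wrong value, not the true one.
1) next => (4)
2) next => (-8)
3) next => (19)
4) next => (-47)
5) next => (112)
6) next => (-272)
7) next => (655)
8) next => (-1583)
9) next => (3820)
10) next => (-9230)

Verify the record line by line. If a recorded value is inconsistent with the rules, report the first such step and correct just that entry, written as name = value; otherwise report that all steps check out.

1. x = -2*(1) + (1)*(7) + (-1) = 4 (confirmed correct)
2. x = -2*(4) + (1)*(1) + (-1) = -8 (in agreement)
3. x = -2*(-8) + (1)*(4) + (-1) = 19 (same as recorded)
4. x = -2*(19) + (1)*(-8) + (-1) = -47 (matches)
5. x = -2*(-47) + (1)*(19) + (-1) = 112 (checks out)
6. x = -2*(112) + (1)*(-47) + (-1) = -272 (consistent with the record)
7. x = -2*(-272) + (1)*(112) + (-1) = 655 (agrees with the record)
8. x = -2*(655) + (1)*(-272) + (-1) = -1583 (agrees with the record)
9. x = -2*(-1583) + (1)*(655) + (-1) = 3820 (confirmed correct)
10. x = -2*(3820) + (1)*(-1583) + (-1) = -9224 (the entry is off here)
Step 10 is the first one off; corrected, x = -9224.

step 10, x = -9224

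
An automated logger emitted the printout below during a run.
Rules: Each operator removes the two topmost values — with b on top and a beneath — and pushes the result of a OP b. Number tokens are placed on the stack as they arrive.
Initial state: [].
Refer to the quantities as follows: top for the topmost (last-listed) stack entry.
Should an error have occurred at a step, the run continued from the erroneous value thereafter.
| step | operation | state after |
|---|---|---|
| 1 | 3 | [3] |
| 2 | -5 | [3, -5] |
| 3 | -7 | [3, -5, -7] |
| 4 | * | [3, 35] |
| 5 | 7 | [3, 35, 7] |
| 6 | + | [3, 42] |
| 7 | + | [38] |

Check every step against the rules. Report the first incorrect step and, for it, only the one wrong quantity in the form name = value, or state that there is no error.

Recomputing the run from the initial state:
step 1: [3]
step 2: [3, -5]
step 3: [3, -5, -7]
step 4: [3, 35]
step 5: [3, 35, 7]
step 6: [3, 42]
step 7: [45]
The first disagreement with the printout is at step 7, where the value should be top = 45.

step 7, top = 45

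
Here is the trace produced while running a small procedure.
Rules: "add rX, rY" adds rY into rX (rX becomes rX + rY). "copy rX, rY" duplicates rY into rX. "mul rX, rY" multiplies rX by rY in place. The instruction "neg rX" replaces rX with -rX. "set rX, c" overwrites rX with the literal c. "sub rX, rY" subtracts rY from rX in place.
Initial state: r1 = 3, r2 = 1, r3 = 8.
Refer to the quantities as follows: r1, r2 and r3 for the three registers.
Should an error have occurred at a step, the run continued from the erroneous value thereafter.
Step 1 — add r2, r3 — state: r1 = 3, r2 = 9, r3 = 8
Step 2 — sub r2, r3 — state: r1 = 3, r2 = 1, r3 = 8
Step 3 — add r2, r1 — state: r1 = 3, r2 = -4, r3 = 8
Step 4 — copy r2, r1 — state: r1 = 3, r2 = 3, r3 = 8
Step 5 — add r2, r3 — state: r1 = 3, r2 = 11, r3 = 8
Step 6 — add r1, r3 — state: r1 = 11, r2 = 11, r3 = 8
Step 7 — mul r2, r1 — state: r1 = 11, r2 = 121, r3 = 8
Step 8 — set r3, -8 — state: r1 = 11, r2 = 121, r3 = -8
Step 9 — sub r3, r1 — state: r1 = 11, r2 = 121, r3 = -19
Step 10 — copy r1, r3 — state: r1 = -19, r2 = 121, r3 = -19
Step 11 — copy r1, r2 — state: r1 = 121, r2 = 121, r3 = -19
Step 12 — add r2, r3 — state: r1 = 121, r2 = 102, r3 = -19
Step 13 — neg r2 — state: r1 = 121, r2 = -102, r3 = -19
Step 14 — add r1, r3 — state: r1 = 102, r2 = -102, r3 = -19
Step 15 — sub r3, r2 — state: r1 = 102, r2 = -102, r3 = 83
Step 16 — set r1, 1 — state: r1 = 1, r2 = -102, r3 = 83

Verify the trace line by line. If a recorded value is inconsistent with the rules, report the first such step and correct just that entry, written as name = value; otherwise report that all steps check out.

step 3, r2 = 4

Step 1: r2 = 1 + 8 = 9 — checks out.
Step 2: r2 = 9 - 8 = 1 — consistent with the trace.
Step 3: r2 = 1 + 3 = 4 — first mismatch against the trace.
First incorrect step: 3; the correct value is r2 = 4.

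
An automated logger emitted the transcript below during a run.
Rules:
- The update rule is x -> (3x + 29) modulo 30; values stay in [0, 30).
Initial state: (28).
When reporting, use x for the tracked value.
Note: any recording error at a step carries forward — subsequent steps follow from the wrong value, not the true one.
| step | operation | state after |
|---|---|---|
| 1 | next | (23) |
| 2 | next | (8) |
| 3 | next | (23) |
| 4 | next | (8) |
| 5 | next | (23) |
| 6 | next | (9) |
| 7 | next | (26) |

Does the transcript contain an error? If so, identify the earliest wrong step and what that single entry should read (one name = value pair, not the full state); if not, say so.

Recomputing the run from the initial state:
step 1: x = 23
step 2: x = 8
step 3: x = 23
step 4: x = 8
step 5: x = 23
step 6: x = 8
step 7: x = 23
The first disagreement with the transcript is at step 6, where the value should be x = 8.

step 6, x = 8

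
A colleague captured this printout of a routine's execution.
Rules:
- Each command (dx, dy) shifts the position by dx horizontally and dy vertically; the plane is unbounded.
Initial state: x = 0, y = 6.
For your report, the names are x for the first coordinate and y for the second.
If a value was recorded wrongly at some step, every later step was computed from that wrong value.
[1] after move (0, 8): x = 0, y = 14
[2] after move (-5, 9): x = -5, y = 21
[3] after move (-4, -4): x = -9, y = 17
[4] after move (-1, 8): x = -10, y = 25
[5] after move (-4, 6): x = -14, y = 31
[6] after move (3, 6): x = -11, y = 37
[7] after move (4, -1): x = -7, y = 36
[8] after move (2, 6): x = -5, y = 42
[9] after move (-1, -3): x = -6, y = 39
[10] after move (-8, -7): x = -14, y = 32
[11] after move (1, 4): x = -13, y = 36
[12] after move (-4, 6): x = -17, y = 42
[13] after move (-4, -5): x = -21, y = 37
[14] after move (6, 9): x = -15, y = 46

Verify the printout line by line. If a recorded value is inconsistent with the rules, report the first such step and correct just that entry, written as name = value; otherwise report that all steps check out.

Recomputing the run from the initial state:
step 1: x = 0, y = 14
step 2: x = -5, y = 23
step 3: x = -9, y = 19
step 4: x = -10, y = 27
step 5: x = -14, y = 33
step 6: x = -11, y = 39
step 7: x = -7, y = 38
step 8: x = -5, y = 44
step 9: x = -6, y = 41
step 10: x = -14, y = 34
step 11: x = -13, y = 38
step 12: x = -17, y = 44
step 13: x = -21, y = 39
step 14: x = -15, y = 48
The first disagreement with the printout is at step 2, where the value should be y = 23.

step 2, y = 23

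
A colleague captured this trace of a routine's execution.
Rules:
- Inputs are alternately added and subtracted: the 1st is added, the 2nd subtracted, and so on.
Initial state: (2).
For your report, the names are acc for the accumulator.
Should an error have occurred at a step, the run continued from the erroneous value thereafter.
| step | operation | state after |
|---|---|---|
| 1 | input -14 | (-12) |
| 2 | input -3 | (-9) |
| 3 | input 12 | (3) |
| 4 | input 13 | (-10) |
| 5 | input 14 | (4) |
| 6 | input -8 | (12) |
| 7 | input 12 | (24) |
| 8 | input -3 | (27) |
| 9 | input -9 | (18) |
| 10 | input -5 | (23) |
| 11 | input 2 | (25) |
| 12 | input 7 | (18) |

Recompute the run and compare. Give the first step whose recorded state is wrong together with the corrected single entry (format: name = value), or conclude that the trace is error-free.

Recomputing the run from the initial state:
step 1: acc = -12
step 2: acc = -9
step 3: acc = 3
step 4: acc = -10
step 5: acc = 4
step 6: acc = 12
step 7: acc = 24
step 8: acc = 27
step 9: acc = 18
step 10: acc = 23
step 11: acc = 25
step 12: acc = 18
This matches the trace at every step.

no error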